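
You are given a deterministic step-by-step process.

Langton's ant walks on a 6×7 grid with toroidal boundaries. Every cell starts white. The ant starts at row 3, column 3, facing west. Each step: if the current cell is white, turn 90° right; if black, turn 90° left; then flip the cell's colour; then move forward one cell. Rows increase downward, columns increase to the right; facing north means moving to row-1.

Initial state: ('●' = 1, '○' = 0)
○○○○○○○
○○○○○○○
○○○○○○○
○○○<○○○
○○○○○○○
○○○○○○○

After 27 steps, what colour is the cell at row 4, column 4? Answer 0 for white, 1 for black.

gen 0: ○○○○○○○
○○○○○○○
○○○○○○○
○○○<○○○
○○○○○○○
○○○○○○○
gen 1: ○○○○○○○
○○○○○○○
○○○^○○○
○○○●○○○
○○○○○○○
○○○○○○○
gen 2: ○○○○○○○
○○○○○○○
○○○●>○○
○○○●○○○
○○○○○○○
○○○○○○○
gen 3: ○○○○○○○
○○○○○○○
○○○●●○○
○○○●v○○
○○○○○○○
○○○○○○○
gen 4: ○○○○○○○
○○○○○○○
○○○●●○○
○○○<●○○
○○○○○○○
○○○○○○○
gen 5: ○○○○○○○
○○○○○○○
○○○●●○○
○○○○●○○
○○○v○○○
○○○○○○○
gen 6: ○○○○○○○
○○○○○○○
○○○●●○○
○○○○●○○
○○<●○○○
○○○○○○○
gen 7: ○○○○○○○
○○○○○○○
○○○●●○○
○○^○●○○
○○●●○○○
○○○○○○○
gen 8: ○○○○○○○
○○○○○○○
○○○●●○○
○○●>●○○
○○●●○○○
○○○○○○○
gen 9: ○○○○○○○
○○○○○○○
○○○●●○○
○○●●●○○
○○●v○○○
○○○○○○○
gen 10: ○○○○○○○
○○○○○○○
○○○●●○○
○○●●●○○
○○●○>○○
○○○○○○○
gen 11: ○○○○○○○
○○○○○○○
○○○●●○○
○○●●●○○
○○●○●○○
○○○○v○○
gen 12: ○○○○○○○
○○○○○○○
○○○●●○○
○○●●●○○
○○●○●○○
○○○<●○○
gen 13: ○○○○○○○
○○○○○○○
○○○●●○○
○○●●●○○
○○●^●○○
○○○●●○○
gen 14: ○○○○○○○
○○○○○○○
○○○●●○○
○○●●●○○
○○●●>○○
○○○●●○○
gen 15: ○○○○○○○
○○○○○○○
○○○●●○○
○○●●^○○
○○●●○○○
○○○●●○○
gen 16: ○○○○○○○
○○○○○○○
○○○●●○○
○○●<○○○
○○●●○○○
○○○●●○○
gen 17: ○○○○○○○
○○○○○○○
○○○●●○○
○○●○○○○
○○●v○○○
○○○●●○○
gen 18: ○○○○○○○
○○○○○○○
○○○●●○○
○○●○○○○
○○●○>○○
○○○●●○○
gen 19: ○○○○○○○
○○○○○○○
○○○●●○○
○○●○○○○
○○●○●○○
○○○●v○○
gen 20: ○○○○○○○
○○○○○○○
○○○●●○○
○○●○○○○
○○●○●○○
○○○●○>○
gen 21: ○○○○○v○
○○○○○○○
○○○●●○○
○○●○○○○
○○●○●○○
○○○●○●○
gen 22: ○○○○<●○
○○○○○○○
○○○●●○○
○○●○○○○
○○●○●○○
○○○●○●○
gen 23: ○○○○●●○
○○○○○○○
○○○●●○○
○○●○○○○
○○●○●○○
○○○●^●○
gen 24: ○○○○●●○
○○○○○○○
○○○●●○○
○○●○○○○
○○●○●○○
○○○●●>○
gen 25: ○○○○●●○
○○○○○○○
○○○●●○○
○○●○○○○
○○●○●^○
○○○●●○○
gen 26: ○○○○●●○
○○○○○○○
○○○●●○○
○○●○○○○
○○●○●●>
○○○●●○○
gen 27: ○○○○●●○
○○○○○○○
○○○●●○○
○○●○○○○
○○●○●●●
○○○●●○v

1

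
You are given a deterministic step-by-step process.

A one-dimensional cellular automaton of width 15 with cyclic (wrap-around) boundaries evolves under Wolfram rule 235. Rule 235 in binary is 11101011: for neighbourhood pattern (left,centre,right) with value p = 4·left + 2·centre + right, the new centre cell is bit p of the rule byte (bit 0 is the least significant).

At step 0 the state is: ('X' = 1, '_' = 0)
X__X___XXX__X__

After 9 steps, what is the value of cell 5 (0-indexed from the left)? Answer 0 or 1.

1

gen 0: X__X___XXX__X__
gen 1: __X__XXXXX_X__X
gen 2: _X__XXXXXXX__X_
gen 3: X__XXXXXXXX_X__
gen 4: __XXXXXXXXXX__X
gen 5: _XXXXXXXXXXX_X_
gen 6: XXXXXXXXXXXXX__
gen 7: XXXXXXXXXXXXX_X
gen 8: XXXXXXXXXXXXXXX
gen 9: XXXXXXXXXXXXXXX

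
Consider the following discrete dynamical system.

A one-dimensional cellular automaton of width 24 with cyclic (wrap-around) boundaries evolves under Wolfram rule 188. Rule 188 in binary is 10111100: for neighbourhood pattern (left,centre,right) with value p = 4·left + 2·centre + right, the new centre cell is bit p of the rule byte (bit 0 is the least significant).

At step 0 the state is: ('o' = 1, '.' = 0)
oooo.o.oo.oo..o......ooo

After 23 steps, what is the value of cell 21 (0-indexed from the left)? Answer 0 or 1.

t=0: oooo.o.oo.oo..o......ooo
t=1: ooo.oooo.oo.o.oo.....ooo
t=2: oo.oooo.oo.oooo.o....ooo
t=3: o.oooo.oo.oooo.ooo...ooo
t=4: .oooo.oo.oooo.ooo.o..ooo
t=5: oooo.oo.oooo.ooo.ooo.oo.
t=6: ooo.oo.oooo.ooo.ooo.oo.o
t=7: oo.oo.oooo.ooo.ooo.oo.oo
t=8: o.oo.oooo.ooo.ooo.oo.ooo
t=9: .oo.oooo.ooo.ooo.oo.oooo
t=10: oo.oooo.ooo.ooo.oo.oooo.
t=11: o.oooo.ooo.ooo.oo.oooo.o
t=12: .oooo.ooo.ooo.oo.oooo.oo
t=13: oooo.ooo.ooo.oo.oooo.oo.
t=14: ooo.ooo.ooo.oo.oooo.oo.o
t=15: oo.ooo.ooo.oo.oooo.oo.oo
t=16: o.ooo.ooo.oo.oooo.oo.ooo
t=17: .ooo.ooo.oo.oooo.oo.oooo
t=18: ooo.ooo.oo.oooo.oo.oooo.
t=19: oo.ooo.oo.oooo.oo.oooo.o
t=20: o.ooo.oo.oooo.oo.oooo.oo
t=21: .ooo.oo.oooo.oo.oooo.ooo
t=22: ooo.oo.oooo.oo.oooo.ooo.
t=23: oo.oo.oooo.oo.oooo.ooo.o

1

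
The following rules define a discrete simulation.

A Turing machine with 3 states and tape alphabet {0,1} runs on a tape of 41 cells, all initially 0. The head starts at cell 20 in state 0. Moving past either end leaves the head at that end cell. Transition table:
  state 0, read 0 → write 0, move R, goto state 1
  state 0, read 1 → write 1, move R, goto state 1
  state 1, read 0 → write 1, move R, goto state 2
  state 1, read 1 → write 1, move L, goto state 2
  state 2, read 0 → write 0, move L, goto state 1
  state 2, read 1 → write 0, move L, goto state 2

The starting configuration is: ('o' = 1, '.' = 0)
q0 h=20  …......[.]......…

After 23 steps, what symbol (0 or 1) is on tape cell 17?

1

0) q0 h=20  …......[.]......…
1) q1 h=21  …......[.]......…
2) q2 h=22  ….....o[.]......…
3) q1 h=21  …......[o]......…
4) q2 h=20  …......[.]o.....…
5) q1 h=19  …......[.].o....…
6) q2 h=20  ….....o[.]o.....…
7) q1 h=19  …......[o].o....…
8) q2 h=18  …......[.]o.o...…
9) q1 h=17  …......[.].o.o..…
10) q2 h=18  ….....o[.]o.o...…
11) q1 h=17  …......[o].o.o..…
12) q2 h=16  …......[.]o.o.o.…
13) q1 h=15  …......[.].o.o.o…
14) q2 h=16  ….....o[.]o.o.o.…
15) q1 h=15  …......[o].o.o.o…
16) q2 h=14  …......[.]o.o.o.…
17) q1 h=13  …......[.].o.o.o…
18) q2 h=14  ….....o[.]o.o.o.…
19) q1 h=13  …......[o].o.o.o…
20) q2 h=12  …......[.]o.o.o.…
21) q1 h=11  …......[.].o.o.o…
22) q2 h=12  ….....o[.]o.o.o.…
23) q1 h=11  …......[o].o.o.o…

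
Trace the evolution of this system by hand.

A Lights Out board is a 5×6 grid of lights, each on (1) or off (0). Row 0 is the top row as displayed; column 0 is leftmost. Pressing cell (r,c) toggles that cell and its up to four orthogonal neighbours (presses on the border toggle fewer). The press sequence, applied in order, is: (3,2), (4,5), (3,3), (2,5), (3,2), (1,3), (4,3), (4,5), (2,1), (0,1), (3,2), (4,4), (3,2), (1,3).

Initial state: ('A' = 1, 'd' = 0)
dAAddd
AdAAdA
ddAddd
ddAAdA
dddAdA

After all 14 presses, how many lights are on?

k=0  dAAddd
AdAAdA
ddAddd
ddAAdA
dddAdA
k=1  dAAddd
AdAAdA
dddddd
dAdddA
ddAAdA
k=2  dAAddd
AdAAdA
dddddd
dAdddd
ddAAAd
k=3  dAAddd
AdAAdA
dddAdd
dAAAAd
ddAdAd
k=4  dAAddd
AdAAdd
dddAAA
dAAAAA
ddAdAd
k=5  dAAddd
AdAAdd
ddAAAA
ddddAA
ddddAd
k=6  dAAAdd
AdddAd
ddAdAA
ddddAA
ddddAd
k=7  dAAAdd
AdddAd
ddAdAA
dddAAA
ddAAdd
k=8  dAAAdd
AdddAd
ddAdAA
dddAAd
ddAAAA
k=9  dAAAdd
AAddAd
AAddAA
dAdAAd
ddAAAA
k=10  AddAdd
AdddAd
AAddAA
dAdAAd
ddAAAA
k=11  AddAdd
AdddAd
AAAdAA
ddAdAd
dddAAA
k=12  AddAdd
AdddAd
AAAdAA
ddAddd
dddddd
k=13  AddAdd
AdddAd
AAddAA
dAdAdd
ddAddd
k=14  Addddd
AdAAdd
AAdAAA
dAdAdd
ddAddd

12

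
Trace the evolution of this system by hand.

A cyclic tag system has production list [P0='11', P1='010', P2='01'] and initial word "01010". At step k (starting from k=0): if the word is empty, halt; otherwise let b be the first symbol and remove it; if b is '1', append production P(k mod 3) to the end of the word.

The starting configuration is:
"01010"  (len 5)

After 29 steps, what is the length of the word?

t=0: "01010"  (len 5)
t=1: "1010"  (len 4)
t=2: "010010"  (len 6)
t=3: "10010"  (len 5)
t=4: "001011"  (len 6)
t=5: "01011"  (len 5)
t=6: "1011"  (len 4)
t=7: "01111"  (len 5)
t=8: "1111"  (len 4)
t=9: "11101"  (len 5)
t=10: "110111"  (len 6)
t=11: "10111010"  (len 8)
t=12: "011101001"  (len 9)
t=13: "11101001"  (len 8)
t=14: "1101001010"  (len 10)
t=15: "10100101001"  (len 11)
t=16: "010010100111"  (len 12)
t=17: "10010100111"  (len 11)
t=18: "001010011101"  (len 12)
t=19: "01010011101"  (len 11)
t=20: "1010011101"  (len 10)
t=21: "01001110101"  (len 11)
t=22: "1001110101"  (len 10)
t=23: "001110101010"  (len 12)
t=24: "01110101010"  (len 11)
t=25: "1110101010"  (len 10)
t=26: "110101010010"  (len 12)
t=27: "1010101001001"  (len 13)
t=28: "01010100100111"  (len 14)
t=29: "1010100100111"  (len 13)

13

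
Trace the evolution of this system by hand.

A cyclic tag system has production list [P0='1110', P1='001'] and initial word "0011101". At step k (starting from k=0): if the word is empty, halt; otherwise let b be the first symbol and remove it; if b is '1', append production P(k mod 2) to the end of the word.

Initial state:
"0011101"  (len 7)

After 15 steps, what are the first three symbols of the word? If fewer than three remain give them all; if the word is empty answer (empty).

step 0: "0011101"  (len 7)
step 1: "011101"  (len 6)
step 2: "11101"  (len 5)
step 3: "11011110"  (len 8)
step 4: "1011110001"  (len 10)
step 5: "0111100011110"  (len 13)
step 6: "111100011110"  (len 12)
step 7: "111000111101110"  (len 15)
step 8: "11000111101110001"  (len 17)
step 9: "10001111011100011110"  (len 20)
step 10: "0001111011100011110001"  (len 22)
step 11: "001111011100011110001"  (len 21)
step 12: "01111011100011110001"  (len 20)
step 13: "1111011100011110001"  (len 19)
step 14: "111011100011110001001"  (len 21)
step 15: "110111000111100010011110"  (len 24)

110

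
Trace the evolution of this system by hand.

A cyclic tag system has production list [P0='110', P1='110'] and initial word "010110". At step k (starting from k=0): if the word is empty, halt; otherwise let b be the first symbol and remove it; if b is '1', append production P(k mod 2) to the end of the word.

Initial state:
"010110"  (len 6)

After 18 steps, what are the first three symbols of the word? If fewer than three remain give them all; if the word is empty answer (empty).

k=0  "010110"  (len 6)
k=1  "10110"  (len 5)
k=2  "0110110"  (len 7)
k=3  "110110"  (len 6)
k=4  "10110110"  (len 8)
k=5  "0110110110"  (len 10)
k=6  "110110110"  (len 9)
k=7  "10110110110"  (len 11)
k=8  "0110110110110"  (len 13)
k=9  "110110110110"  (len 12)
k=10  "10110110110110"  (len 14)
k=11  "0110110110110110"  (len 16)
k=12  "110110110110110"  (len 15)
k=13  "10110110110110110"  (len 17)
k=14  "0110110110110110110"  (len 19)
k=15  "110110110110110110"  (len 18)
k=16  "10110110110110110110"  (len 20)
k=17  "0110110110110110110110"  (len 22)
k=18  "110110110110110110110"  (len 21)

110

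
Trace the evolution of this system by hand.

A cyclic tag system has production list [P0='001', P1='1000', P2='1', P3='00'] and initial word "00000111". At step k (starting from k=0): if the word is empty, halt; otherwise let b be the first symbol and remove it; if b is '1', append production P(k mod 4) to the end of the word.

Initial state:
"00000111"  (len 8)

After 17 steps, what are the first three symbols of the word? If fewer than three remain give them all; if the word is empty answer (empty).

step 0: "00000111"  (len 8)
step 1: "0000111"  (len 7)
step 2: "000111"  (len 6)
step 3: "00111"  (len 5)
step 4: "0111"  (len 4)
step 5: "111"  (len 3)
step 6: "111000"  (len 6)
step 7: "110001"  (len 6)
step 8: "1000100"  (len 7)
step 9: "000100001"  (len 9)
step 10: "00100001"  (len 8)
step 11: "0100001"  (len 7)
step 12: "100001"  (len 6)
step 13: "00001001"  (len 8)
step 14: "0001001"  (len 7)
step 15: "001001"  (len 6)
step 16: "01001"  (len 5)
step 17: "1001"  (len 4)

100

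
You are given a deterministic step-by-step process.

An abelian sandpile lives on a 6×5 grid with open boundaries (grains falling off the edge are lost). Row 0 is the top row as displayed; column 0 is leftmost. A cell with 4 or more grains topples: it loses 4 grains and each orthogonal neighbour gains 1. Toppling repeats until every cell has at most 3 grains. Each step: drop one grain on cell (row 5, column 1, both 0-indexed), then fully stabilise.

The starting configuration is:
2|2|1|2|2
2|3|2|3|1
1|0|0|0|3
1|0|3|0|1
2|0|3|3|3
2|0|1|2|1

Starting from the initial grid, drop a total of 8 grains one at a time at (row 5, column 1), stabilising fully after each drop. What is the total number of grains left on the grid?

k=0  2|2|1|2|2
2|3|2|3|1
1|0|0|0|3
1|0|3|0|1
2|0|3|3|3
2|0|1|2|1
k=1  2|2|1|2|2
2|3|2|3|1
1|0|0|0|3
1|0|3|0|1
2|0|3|3|3
2|1|1|2|1
k=2  2|2|1|2|2
2|3|2|3|1
1|0|0|0|3
1|0|3|0|1
2|0|3|3|3
2|2|1|2|1
k=3  2|2|1|2|2
2|3|2|3|1
1|0|0|0|3
1|0|3|0|1
2|0|3|3|3
2|3|1|2|1
k=4  2|2|1|2|2
2|3|2|3|1
1|0|0|0|3
1|0|3|0|1
2|1|3|3|3
3|0|2|2|1
k=5  2|2|1|2|2
2|3|2|3|1
1|0|0|0|3
1|0|3|0|1
2|1|3|3|3
3|1|2|2|1
k=6  2|2|1|2|2
2|3|2|3|1
1|0|0|0|3
1|0|3|0|1
2|1|3|3|3
3|2|2|2|1
k=7  2|2|1|2|2
2|3|2|3|1
1|0|0|0|3
1|0|3|0|1
2|1|3|3|3
3|3|2|2|1
k=8  2|2|1|2|2
2|3|2|3|1
1|0|0|0|3
1|0|3|0|1
3|2|3|3|3
0|1|3|2|1

50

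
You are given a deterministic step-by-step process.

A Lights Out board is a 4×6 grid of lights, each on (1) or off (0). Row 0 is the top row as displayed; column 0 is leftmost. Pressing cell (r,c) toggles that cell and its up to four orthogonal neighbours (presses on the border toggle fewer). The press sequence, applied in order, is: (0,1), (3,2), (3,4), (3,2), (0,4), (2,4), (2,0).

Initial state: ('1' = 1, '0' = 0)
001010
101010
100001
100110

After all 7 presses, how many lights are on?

[0] 001010
101010
100001
100110
[1] 110010
111010
100001
100110
[2] 110010
111010
101001
111010
[3] 110010
111010
101011
111101
[4] 110010
111010
100011
100001
[5] 110101
111000
100011
100001
[6] 110101
111010
100100
100011
[7] 110101
011010
010100
000011

11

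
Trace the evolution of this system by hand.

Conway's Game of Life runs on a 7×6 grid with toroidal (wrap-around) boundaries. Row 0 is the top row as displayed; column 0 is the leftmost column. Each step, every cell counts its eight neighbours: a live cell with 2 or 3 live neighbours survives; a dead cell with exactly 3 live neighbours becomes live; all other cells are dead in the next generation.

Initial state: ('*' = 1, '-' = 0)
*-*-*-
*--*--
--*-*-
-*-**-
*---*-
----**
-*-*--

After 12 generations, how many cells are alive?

10

[0] *-*-*-
*--*--
--*-*-
-*-**-
*---*-
----**
-*-*--
[1] *-*-**
--*-*-
-**-**
-**-*-
*-----
*--***
****--
[2] *---*-
--*---
*---**
--*-*-
*-*---
---**-
------
[3] ------
**-**-
-*--**
*---*-
-**-**
---*--
---***
[4] *-*---
*****-
-**---
--*---
***-**
*-----
---**-
[5] *-----
*----*
*-----
-----*
*-**-*
*-*---
-*-*-*
[6] -*--*-
**---*
*-----
-*--**
*-****
------
-**--*
[7] ----*-
-*---*
----*-
-**---
****--
------
***---
[8] --*--*
----**
***---
*-----
*--*--
---*--
-*----
[9] *---**
--****
**----
*-*--*
------
--*---
--*---
[10] ***---
--**--
------
*----*
-*----
------
-*-*-*
[11] *---*-
--**--
------
*-----
*-----
*-*---
-*----
[12] -***--
---*--
------
------
*----*
*-----
**---*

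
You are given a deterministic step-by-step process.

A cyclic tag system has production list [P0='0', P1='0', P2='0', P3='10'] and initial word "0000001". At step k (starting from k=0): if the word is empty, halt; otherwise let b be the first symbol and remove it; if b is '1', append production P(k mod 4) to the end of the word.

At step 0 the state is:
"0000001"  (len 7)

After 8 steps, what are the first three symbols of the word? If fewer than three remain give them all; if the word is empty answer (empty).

(empty)

gen 0: "0000001"  (len 7)
gen 1: "000001"  (len 6)
gen 2: "00001"  (len 5)
gen 3: "0001"  (len 4)
gen 4: "001"  (len 3)
gen 5: "01"  (len 2)
gen 6: "1"  (len 1)
gen 7: "0"  (len 1)
gen 8: (halted — word empty)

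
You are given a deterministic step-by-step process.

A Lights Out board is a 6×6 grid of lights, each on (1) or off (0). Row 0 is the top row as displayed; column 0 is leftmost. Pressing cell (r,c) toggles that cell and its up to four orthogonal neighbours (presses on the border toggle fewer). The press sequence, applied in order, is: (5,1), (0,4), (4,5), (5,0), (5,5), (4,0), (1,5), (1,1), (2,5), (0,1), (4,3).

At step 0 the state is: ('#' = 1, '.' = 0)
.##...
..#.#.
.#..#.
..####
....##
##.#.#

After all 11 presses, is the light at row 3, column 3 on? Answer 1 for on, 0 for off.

0

[0] .##...
..#.#.
.#..#.
..####
....##
##.#.#
[1] .##...
..#.#.
.#..#.
..####
.#..##
..##.#
[2] .#####
..#...
.#..#.
..####
.#..##
..##.#
[3] .#####
..#...
.#..#.
..###.
.#....
..##..
[4] .#####
..#...
.#..#.
..###.
##....
####..
[5] .#####
..#...
.#..#.
..###.
##...#
######
[6] .#####
..#...
.#..#.
#.###.
.....#
.#####
[7] .####.
..#.##
.#..##
#.###.
.....#
.#####
[8] ..###.
##..##
....##
#.###.
.....#
.#####
[9] ..###.
##..#.
......
#.####
.....#
.#####
[10] ##.##.
#...#.
......
#.####
.....#
.#####
[11] ##.##.
#...#.
......
#.#.##
..####
.##.##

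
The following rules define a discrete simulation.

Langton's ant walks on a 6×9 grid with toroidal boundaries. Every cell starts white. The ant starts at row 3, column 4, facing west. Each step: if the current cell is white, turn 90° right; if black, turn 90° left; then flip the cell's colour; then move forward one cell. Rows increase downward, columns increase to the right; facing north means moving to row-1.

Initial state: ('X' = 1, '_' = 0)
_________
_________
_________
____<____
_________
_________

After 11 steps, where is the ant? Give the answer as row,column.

k=0  _________
_________
_________
____<____
_________
_________
k=1  _________
_________
____^____
____X____
_________
_________
k=2  _________
_________
____X>___
____X____
_________
_________
k=3  _________
_________
____XX___
____Xv___
_________
_________
k=4  _________
_________
____XX___
____<X___
_________
_________
k=5  _________
_________
____XX___
_____X___
____v____
_________
k=6  _________
_________
____XX___
_____X___
___<X____
_________
k=7  _________
_________
____XX___
___^_X___
___XX____
_________
k=8  _________
_________
____XX___
___X>X___
___XX____
_________
k=9  _________
_________
____XX___
___XXX___
___Xv____
_________
k=10  _________
_________
____XX___
___XXX___
___X_>___
_________
k=11  _________
_________
____XX___
___XXX___
___X_X___
_____v___

5,5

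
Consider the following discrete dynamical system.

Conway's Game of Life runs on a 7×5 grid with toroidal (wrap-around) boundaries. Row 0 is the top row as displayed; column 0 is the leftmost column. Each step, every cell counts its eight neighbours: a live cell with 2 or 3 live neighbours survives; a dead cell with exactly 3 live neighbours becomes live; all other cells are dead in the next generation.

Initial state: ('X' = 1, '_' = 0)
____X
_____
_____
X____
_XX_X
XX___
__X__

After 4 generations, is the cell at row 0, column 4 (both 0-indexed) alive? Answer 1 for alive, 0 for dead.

0) ____X
_____
_____
X____
_XX_X
XX___
__X__
1) _____
_____
_____
XX___
__X_X
X__X_
XX___
2) _____
_____
_____
XX___
__XXX
X_XX_
XX__X
3) X____
_____
_____
XXXXX
_____
_____
XXXXX
4) X_XX_
_____
XXXXX
XXXXX
XXXXX
XXXXX
XXXXX

0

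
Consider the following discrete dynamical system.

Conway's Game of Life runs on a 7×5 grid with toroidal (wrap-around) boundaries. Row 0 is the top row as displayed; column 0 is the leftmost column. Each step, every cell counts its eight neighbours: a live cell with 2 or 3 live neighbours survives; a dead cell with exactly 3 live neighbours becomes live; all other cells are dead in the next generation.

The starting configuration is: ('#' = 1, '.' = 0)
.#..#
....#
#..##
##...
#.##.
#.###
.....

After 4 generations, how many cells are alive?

2

step 0: .#..#
....#
#..##
##...
#.##.
#.###
.....
step 1: #....
.....
.#.#.
.....
.....
#.#..
.##..
step 2: .#...
.....
.....
.....
.....
..#..
#.#..
step 3: .#...
.....
.....
.....
.....
.#...
..#..
step 4: .....
.....
.....
.....
.....
.....
.##..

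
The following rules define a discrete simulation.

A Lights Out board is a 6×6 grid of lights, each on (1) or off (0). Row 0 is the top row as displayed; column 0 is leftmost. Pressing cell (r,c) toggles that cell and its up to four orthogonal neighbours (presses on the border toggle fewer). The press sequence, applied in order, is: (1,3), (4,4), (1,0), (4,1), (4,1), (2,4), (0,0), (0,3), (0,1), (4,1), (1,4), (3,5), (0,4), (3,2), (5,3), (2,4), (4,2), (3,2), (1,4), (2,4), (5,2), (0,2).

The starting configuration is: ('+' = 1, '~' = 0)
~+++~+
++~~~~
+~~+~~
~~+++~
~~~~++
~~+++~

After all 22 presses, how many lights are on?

16

0) ~+++~+
++~~~~
+~~+~~
~~+++~
~~~~++
~~+++~
1) ~++~~+
+++++~
+~~~~~
~~+++~
~~~~++
~~+++~
2) ~++~~+
+++++~
+~~~~~
~~++~~
~~~+~~
~~++~~
3) +++~~+
~~+++~
~~~~~~
~~++~~
~~~+~~
~~++~~
4) +++~~+
~~+++~
~~~~~~
~+++~~
++++~~
~+++~~
5) +++~~+
~~+++~
~~~~~~
~~++~~
~~~+~~
~~++~~
6) +++~~+
~~++~~
~~~+++
~~+++~
~~~+~~
~~++~~
7) ~~+~~+
+~++~~
~~~+++
~~+++~
~~~+~~
~~++~~
8) ~~~+++
+~+~~~
~~~+++
~~+++~
~~~+~~
~~++~~
9) ++++++
+++~~~
~~~+++
~~+++~
~~~+~~
~~++~~
10) ++++++
+++~~~
~~~+++
~++++~
++++~~
~+++~~
11) ++++~+
++++++
~~~+~+
~++++~
++++~~
~+++~~
12) ++++~+
++++++
~~~+~~
~+++~+
++++~+
~+++~~
13) +++~+~
++++~+
~~~+~~
~+++~+
++++~+
~+++~~
14) +++~+~
++++~+
~~++~~
~~~~~+
++~+~+
~+++~~
15) +++~+~
++++~+
~~++~~
~~~~~+
++~~~+
~+~~+~
16) +++~+~
++++++
~~+~++
~~~~++
++~~~+
~+~~+~
17) +++~+~
++++++
~~+~++
~~+~++
+~++~+
~++~+~
18) +++~+~
++++++
~~~~++
~+~+++
+~~+~+
~++~+~
19) +++~~~
+++~~~
~~~~~+
~+~+++
+~~+~+
~++~+~
20) +++~~~
+++~+~
~~~++~
~+~+~+
+~~+~+
~++~+~
21) +++~~~
+++~+~
~~~++~
~+~+~+
+~++~+
~~~++~
22) +~~+~~
++~~+~
~~~++~
~+~+~+
+~++~+
~~~++~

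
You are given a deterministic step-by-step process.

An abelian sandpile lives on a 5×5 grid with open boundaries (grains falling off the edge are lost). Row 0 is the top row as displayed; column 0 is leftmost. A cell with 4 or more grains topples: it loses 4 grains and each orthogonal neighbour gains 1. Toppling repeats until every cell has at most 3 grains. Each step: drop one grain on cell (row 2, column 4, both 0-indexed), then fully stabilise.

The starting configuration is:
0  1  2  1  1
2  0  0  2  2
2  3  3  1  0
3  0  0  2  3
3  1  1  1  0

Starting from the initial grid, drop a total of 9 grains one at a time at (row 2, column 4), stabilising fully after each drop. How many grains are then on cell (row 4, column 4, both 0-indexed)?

step 0: 0  1  2  1  1
2  0  0  2  2
2  3  3  1  0
3  0  0  2  3
3  1  1  1  0
step 1: 0  1  2  1  1
2  0  0  2  2
2  3  3  1  1
3  0  0  2  3
3  1  1  1  0
step 2: 0  1  2  1  1
2  0  0  2  2
2  3  3  1  2
3  0  0  2  3
3  1  1  1  0
step 3: 0  1  2  1  1
2  0  0  2  2
2  3  3  1  3
3  0  0  2  3
3  1  1  1  0
step 4: 0  1  2  1  1
2  0  0  2  3
2  3  3  2  1
3  0  0  3  0
3  1  1  1  1
step 5: 0  1  2  1  1
2  0  0  2  3
2  3  3  2  2
3  0  0  3  0
3  1  1  1  1
step 6: 0  1  2  1  1
2  0  0  2  3
2  3  3  2  3
3  0  0  3  0
3  1  1  1  1
step 7: 0  1  2  1  2
2  0  0  3  0
2  3  3  3  1
3  0  0  3  1
3  1  1  1  1
step 8: 0  1  2  1  2
2  0  0  3  0
2  3  3  3  2
3  0  0  3  1
3  1  1  1  1
step 9: 0  1  2  1  2
2  0  0  3  0
2  3  3  3  3
3  0  0  3  1
3  1  1  1  1

1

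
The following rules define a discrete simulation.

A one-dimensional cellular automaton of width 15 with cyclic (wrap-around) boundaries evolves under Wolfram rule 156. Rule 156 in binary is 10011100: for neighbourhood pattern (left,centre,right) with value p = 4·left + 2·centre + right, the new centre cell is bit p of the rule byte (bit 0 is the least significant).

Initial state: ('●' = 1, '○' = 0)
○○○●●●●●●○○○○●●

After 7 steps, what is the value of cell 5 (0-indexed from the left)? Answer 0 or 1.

1

t=0: ○○○●●●●●●○○○○●●
t=1: ●○○●●●●●○●○○○●○
t=2: ●●○●●●●○○●●○○●○
t=3: ●○○●●●○●○●○●○●○
t=4: ●●○●●○○●○●○●○●○
t=5: ●○○●○●○●○●○●○●○
t=6: ●●○●○●○●○●○●○●○
t=7: ●○○●○●○●○●○●○●○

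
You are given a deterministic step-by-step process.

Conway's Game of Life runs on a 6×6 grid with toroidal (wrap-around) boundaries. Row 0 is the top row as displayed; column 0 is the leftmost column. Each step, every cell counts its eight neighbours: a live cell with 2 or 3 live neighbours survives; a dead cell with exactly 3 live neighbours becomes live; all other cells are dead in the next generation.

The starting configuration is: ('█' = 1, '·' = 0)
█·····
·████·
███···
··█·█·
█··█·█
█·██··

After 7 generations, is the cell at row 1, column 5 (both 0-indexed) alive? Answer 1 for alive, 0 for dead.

gen 0: █·····
·████·
███···
··█·█·
█··█·█
█·██··
gen 1: █···██
···█·█
█···██
··█·█·
█····█
█·███·
gen 2: ███···
···█··
█·····
·█·██·
█·█···
···█··
gen 3: ·███··
█·█···
··███·
████·█
·██·█·
█··█··
gen 4: █··█··
····█·
····█·
█····█
····█·
█···█·
gen 5: ···██·
···███
····█·
····██
█···█·
···██·
gen 6: ··█···
·····█
······
···██·
······
······
gen 7: ······
······
····█·
······
······
······

0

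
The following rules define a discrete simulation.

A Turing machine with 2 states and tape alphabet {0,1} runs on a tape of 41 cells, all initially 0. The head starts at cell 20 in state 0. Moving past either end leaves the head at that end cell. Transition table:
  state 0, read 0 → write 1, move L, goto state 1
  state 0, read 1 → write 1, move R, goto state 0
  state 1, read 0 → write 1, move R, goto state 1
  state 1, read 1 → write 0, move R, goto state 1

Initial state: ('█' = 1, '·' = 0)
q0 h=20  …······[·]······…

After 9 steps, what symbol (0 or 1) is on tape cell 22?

t=0: q0 h=20  …······[·]······…
t=1: q1 h=19  …······[·]█·····…
t=2: q1 h=20  …·····█[█]······…
t=3: q1 h=21  …····█·[·]······…
t=4: q1 h=22  …···█·█[·]······…
t=5: q1 h=23  …··█·██[·]······…
t=6: q1 h=24  …·█·███[·]······…
t=7: q1 h=25  …█·████[·]······…
t=8: q1 h=26  …·█████[·]······…
t=9: q1 h=27  …██████[·]······…

1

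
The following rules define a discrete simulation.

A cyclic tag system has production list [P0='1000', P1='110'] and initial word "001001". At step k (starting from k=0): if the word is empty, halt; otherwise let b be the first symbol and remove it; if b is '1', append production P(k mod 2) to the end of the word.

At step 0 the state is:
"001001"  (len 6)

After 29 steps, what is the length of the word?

step 0: "001001"  (len 6)
step 1: "01001"  (len 5)
step 2: "1001"  (len 4)
step 3: "0011000"  (len 7)
step 4: "011000"  (len 6)
step 5: "11000"  (len 5)
step 6: "1000110"  (len 7)
step 7: "0001101000"  (len 10)
step 8: "001101000"  (len 9)
step 9: "01101000"  (len 8)
step 10: "1101000"  (len 7)
step 11: "1010001000"  (len 10)
step 12: "010001000110"  (len 12)
step 13: "10001000110"  (len 11)
step 14: "0001000110110"  (len 13)
step 15: "001000110110"  (len 12)
step 16: "01000110110"  (len 11)
step 17: "1000110110"  (len 10)
step 18: "000110110110"  (len 12)
step 19: "00110110110"  (len 11)
step 20: "0110110110"  (len 10)
step 21: "110110110"  (len 9)
step 22: "10110110110"  (len 11)
step 23: "01101101101000"  (len 14)
step 24: "1101101101000"  (len 13)
step 25: "1011011010001000"  (len 16)
step 26: "011011010001000110"  (len 18)
step 27: "11011010001000110"  (len 17)
step 28: "1011010001000110110"  (len 19)
step 29: "0110100010001101101000"  (len 22)

22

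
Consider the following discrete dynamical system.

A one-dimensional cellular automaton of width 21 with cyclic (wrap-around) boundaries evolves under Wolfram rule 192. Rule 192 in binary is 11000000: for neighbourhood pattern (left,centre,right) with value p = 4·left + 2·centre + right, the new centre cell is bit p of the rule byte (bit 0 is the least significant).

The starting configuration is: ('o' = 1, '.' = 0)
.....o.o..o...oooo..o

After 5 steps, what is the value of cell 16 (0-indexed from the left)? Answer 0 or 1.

0) .....o.o..o...oooo..o
1) ...............ooo...
2) ................oo...
3) .................o...
4) .....................
5) .....................

0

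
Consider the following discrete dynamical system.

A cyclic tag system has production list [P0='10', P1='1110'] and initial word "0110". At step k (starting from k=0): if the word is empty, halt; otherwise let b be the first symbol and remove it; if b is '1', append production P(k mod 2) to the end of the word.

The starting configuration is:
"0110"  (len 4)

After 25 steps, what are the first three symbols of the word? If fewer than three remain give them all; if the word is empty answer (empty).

110

0) "0110"  (len 4)
1) "110"  (len 3)
2) "101110"  (len 6)
3) "0111010"  (len 7)
4) "111010"  (len 6)
5) "1101010"  (len 7)
6) "1010101110"  (len 10)
7) "01010111010"  (len 11)
8) "1010111010"  (len 10)
9) "01011101010"  (len 11)
10) "1011101010"  (len 10)
11) "01110101010"  (len 11)
12) "1110101010"  (len 10)
13) "11010101010"  (len 11)
14) "10101010101110"  (len 14)
15) "010101010111010"  (len 15)
16) "10101010111010"  (len 14)
17) "010101011101010"  (len 15)
18) "10101011101010"  (len 14)
19) "010101110101010"  (len 15)
20) "10101110101010"  (len 14)
21) "010111010101010"  (len 15)
22) "10111010101010"  (len 14)
23) "011101010101010"  (len 15)
24) "11101010101010"  (len 14)
25) "110101010101010"  (len 15)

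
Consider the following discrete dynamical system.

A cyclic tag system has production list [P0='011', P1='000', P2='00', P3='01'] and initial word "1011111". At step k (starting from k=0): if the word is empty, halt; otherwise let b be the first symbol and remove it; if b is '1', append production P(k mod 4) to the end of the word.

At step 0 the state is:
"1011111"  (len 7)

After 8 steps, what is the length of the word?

14

k=0  "1011111"  (len 7)
k=1  "011111011"  (len 9)
k=2  "11111011"  (len 8)
k=3  "111101100"  (len 9)
k=4  "1110110001"  (len 10)
k=5  "110110001011"  (len 12)
k=6  "10110001011000"  (len 14)
k=7  "011000101100000"  (len 15)
k=8  "11000101100000"  (len 14)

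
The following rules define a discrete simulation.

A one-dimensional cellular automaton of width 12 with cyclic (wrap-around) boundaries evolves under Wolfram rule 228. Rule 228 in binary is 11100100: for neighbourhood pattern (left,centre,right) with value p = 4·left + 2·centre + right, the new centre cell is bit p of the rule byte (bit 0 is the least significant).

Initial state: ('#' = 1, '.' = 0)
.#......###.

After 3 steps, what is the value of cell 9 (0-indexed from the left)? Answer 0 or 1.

0

k=0  .#......###.
k=1  .#.......##.
k=2  .#........#.
k=3  .#........#.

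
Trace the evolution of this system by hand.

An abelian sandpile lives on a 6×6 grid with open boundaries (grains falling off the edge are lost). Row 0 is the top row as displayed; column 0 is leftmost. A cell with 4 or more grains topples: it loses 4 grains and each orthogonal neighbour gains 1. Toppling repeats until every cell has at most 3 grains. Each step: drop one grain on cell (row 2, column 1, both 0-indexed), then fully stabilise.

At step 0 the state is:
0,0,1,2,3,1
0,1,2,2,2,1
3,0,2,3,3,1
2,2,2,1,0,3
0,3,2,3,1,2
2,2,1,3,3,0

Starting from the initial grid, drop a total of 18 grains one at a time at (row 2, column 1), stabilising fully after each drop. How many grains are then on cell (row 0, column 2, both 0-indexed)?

0

t=0: 0,0,1,2,3,1
0,1,2,2,2,1
3,0,2,3,3,1
2,2,2,1,0,3
0,3,2,3,1,2
2,2,1,3,3,0
t=1: 0,0,1,2,3,1
0,1,2,2,2,1
3,1,2,3,3,1
2,2,2,1,0,3
0,3,2,3,1,2
2,2,1,3,3,0
t=2: 0,0,1,2,3,1
0,1,2,2,2,1
3,2,2,3,3,1
2,2,2,1,0,3
0,3,2,3,1,2
2,2,1,3,3,0
t=3: 0,0,1,2,3,1
0,1,2,2,2,1
3,3,2,3,3,1
2,2,2,1,0,3
0,3,2,3,1,2
2,2,1,3,3,0
t=4: 0,0,1,2,3,1
1,2,2,2,2,1
0,1,3,3,3,1
3,3,2,1,0,3
0,3,2,3,1,2
2,2,1,3,3,0
t=5: 0,0,1,2,3,1
1,2,2,2,2,1
0,2,3,3,3,1
3,3,2,1,0,3
0,3,2,3,1,2
2,2,1,3,3,0
t=6: 0,0,1,2,3,1
1,2,2,2,2,1
0,3,3,3,3,1
3,3,2,1,0,3
0,3,2,3,1,2
2,2,1,3,3,0
t=7: 0,0,1,2,3,1
1,3,3,3,3,1
2,2,2,2,0,2
0,3,2,0,2,3
2,1,1,2,3,2
2,3,3,1,0,1
t=8: 0,0,1,2,3,1
1,3,3,3,3,1
2,3,2,2,0,2
0,3,2,0,2,3
2,1,1,2,3,2
2,3,3,1,0,1
t=9: 0,1,3,0,1,2
2,1,2,3,1,2
3,3,2,0,2,2
1,1,0,2,2,3
2,2,2,2,3,2
2,3,3,1,0,1
t=10: 0,1,3,0,1,2
3,2,2,3,1,2
0,1,3,0,2,2
2,2,0,2,2,3
2,2,2,2,3,2
2,3,3,1,0,1
t=11: 0,1,3,0,1,2
3,2,2,3,1,2
0,2,3,0,2,2
2,2,0,2,2,3
2,2,2,2,3,2
2,3,3,1,0,1
t=12: 0,1,3,0,1,2
3,2,2,3,1,2
0,3,3,0,2,2
2,2,0,2,2,3
2,2,2,2,3,2
2,3,3,1,0,1
t=13: 0,1,3,0,1,2
3,3,3,3,1,2
1,1,0,1,2,2
2,3,1,2,2,3
2,2,2,2,3,2
2,3,3,1,0,1
t=14: 0,1,3,0,1,2
3,3,3,3,1,2
1,2,0,1,2,2
2,3,1,2,2,3
2,2,2,2,3,2
2,3,3,1,0,1
t=15: 0,1,3,0,1,2
3,3,3,3,1,2
1,3,0,1,2,2
2,3,1,2,2,3
2,2,2,2,3,2
2,3,3,1,0,1
t=16: 1,3,0,2,1,2
0,2,2,0,2,2
3,2,2,2,2,2
3,0,2,2,2,3
2,3,2,2,3,2
2,3,3,1,0,1
t=17: 1,3,0,2,1,2
0,2,2,0,2,2
3,3,2,2,2,2
3,0,2,2,2,3
2,3,2,2,3,2
2,3,3,1,0,1
t=18: 1,3,0,2,1,2
1,3,2,0,2,2
1,1,3,2,2,2
0,2,2,2,2,3
3,3,2,2,3,2
2,3,3,1,0,1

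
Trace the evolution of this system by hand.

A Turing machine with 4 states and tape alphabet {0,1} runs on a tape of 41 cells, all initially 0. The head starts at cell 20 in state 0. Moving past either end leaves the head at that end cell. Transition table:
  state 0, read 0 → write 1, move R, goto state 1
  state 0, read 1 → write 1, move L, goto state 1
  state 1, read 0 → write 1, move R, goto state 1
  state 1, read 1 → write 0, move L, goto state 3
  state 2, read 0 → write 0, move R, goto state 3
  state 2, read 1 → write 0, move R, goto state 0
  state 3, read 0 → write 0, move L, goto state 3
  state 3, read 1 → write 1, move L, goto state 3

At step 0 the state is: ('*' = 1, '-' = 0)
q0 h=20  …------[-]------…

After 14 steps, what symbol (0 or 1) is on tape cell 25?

step 0: q0 h=20  …------[-]------…
step 1: q1 h=21  …-----*[-]------…
step 2: q1 h=22  …----**[-]------…
step 3: q1 h=23  …---***[-]------…
step 4: q1 h=24  …--****[-]------…
step 5: q1 h=25  …-*****[-]------…
step 6: q1 h=26  …******[-]------…
step 7: q1 h=27  …******[-]------…
step 8: q1 h=28  …******[-]------…
step 9: q1 h=29  …******[-]------…
step 10: q1 h=30  …******[-]------…
step 11: q1 h=31  …******[-]------…
step 12: q1 h=32  …******[-]------…
step 13: q1 h=33  …******[-]------…
step 14: q1 h=34  …******[-]------|

1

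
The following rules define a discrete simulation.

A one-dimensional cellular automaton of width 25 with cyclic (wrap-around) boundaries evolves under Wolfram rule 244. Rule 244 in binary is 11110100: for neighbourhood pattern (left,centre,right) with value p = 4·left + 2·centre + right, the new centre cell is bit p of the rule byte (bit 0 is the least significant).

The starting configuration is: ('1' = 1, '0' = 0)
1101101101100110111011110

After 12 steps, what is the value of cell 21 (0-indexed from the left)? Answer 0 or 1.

step 0: 1101101101100110111011110
step 1: 0110110110110011011101111
step 2: 1011011011011001101110111
step 3: 1101101101101100110111011
step 4: 1110110110110110011011101
step 5: 1111011011011011001101110
step 6: 0111101101101101100110111
step 7: 1011110110110110110011011
step 8: 1101111011011011011001101
step 9: 1110111101101101101100110
step 10: 0111011110110110110110011
step 11: 1011101111011011011011001
step 12: 1101110111101101101101100

1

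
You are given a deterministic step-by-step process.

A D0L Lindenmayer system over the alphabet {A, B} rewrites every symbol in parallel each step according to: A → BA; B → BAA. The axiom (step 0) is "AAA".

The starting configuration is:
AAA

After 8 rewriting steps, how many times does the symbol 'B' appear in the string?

0) AAA
1) BABABA
2) BAABABAABABAABA
3) BAABABABAABABAABABABAABABAABABABAABA
4) BAABABABAABABAABABAABABABAABABAABABABAABABAABABAABABABAABABAABABABAABABAABABAABABABAABA
5) BAABABABAABABAABABAABABABAABABAABABABAABABAABABABAABABAABA…BAABABAABABABAABABAABABABAABABAABABABAABABAABABAABABABAABA  (len 210)
6) BAABABABAABABAABABAABABABAABABAABABABAABABAABABABAABABAABA…BAABABAABABABAABABAABABABAABABAABABABAABABAABABAABABABAABA  (len 507)
7) BAABABABAABABAABABAABABABAABABAABABABAABABAABABABAABABAABA…BAABABAABABABAABABAABABABAABABAABABABAABABAABABAABABABAABA  (len 1224)
8) BAABABABAABABAABABAABABABAABABAABABABAABABAABABABAABABAABA…BAABABAABABABAABABAABABABAABABAABABABAABABAABABAABABABAABA  (len 2955)

1224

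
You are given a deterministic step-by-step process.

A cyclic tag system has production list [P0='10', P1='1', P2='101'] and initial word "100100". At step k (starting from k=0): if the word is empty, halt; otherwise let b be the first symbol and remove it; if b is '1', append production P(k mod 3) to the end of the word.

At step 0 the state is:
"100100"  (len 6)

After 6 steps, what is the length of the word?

4

gen 0: "100100"  (len 6)
gen 1: "0010010"  (len 7)
gen 2: "010010"  (len 6)
gen 3: "10010"  (len 5)
gen 4: "001010"  (len 6)
gen 5: "01010"  (len 5)
gen 6: "1010"  (len 4)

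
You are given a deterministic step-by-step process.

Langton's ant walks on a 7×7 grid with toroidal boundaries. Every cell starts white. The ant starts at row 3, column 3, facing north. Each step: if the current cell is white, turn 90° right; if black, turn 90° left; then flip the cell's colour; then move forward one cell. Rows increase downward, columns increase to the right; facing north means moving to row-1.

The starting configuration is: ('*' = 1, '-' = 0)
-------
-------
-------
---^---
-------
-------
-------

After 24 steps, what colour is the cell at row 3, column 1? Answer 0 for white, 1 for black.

[0] -------
-------
-------
---^---
-------
-------
-------
[1] -------
-------
-------
---*>--
-------
-------
-------
[2] -------
-------
-------
---**--
----v--
-------
-------
[3] -------
-------
-------
---**--
---<*--
-------
-------
[4] -------
-------
-------
---^*--
---**--
-------
-------
[5] -------
-------
-------
--<-*--
---**--
-------
-------
[6] -------
-------
--^----
--*-*--
---**--
-------
-------
[7] -------
-------
--*>---
--*-*--
---**--
-------
-------
[8] -------
-------
--**---
--*v*--
---**--
-------
-------
[9] -------
-------
--**---
--<**--
---**--
-------
-------
[10] -------
-------
--**---
---**--
--v**--
-------
-------
[11] -------
-------
--**---
---**--
-<***--
-------
-------
[12] -------
-------
--**---
-^-**--
-****--
-------
-------
[13] -------
-------
--**---
-*>**--
-****--
-------
-------
[14] -------
-------
--**---
-****--
-*v**--
-------
-------
[15] -------
-------
--**---
-****--
-*->*--
-------
-------
[16] -------
-------
--**---
-**^*--
-*--*--
-------
-------
[17] -------
-------
--**---
-*<-*--
-*--*--
-------
-------
[18] -------
-------
--**---
-*--*--
-*v-*--
-------
-------
[19] -------
-------
--**---
-*--*--
-<*-*--
-------
-------
[20] -------
-------
--**---
-*--*--
--*-*--
-v-----
-------
[21] -------
-------
--**---
-*--*--
--*-*--
<*-----
-------
[22] -------
-------
--**---
-*--*--
^-*-*--
**-----
-------
[23] -------
-------
--**---
-*--*--
*>*-*--
**-----
-------
[24] -------
-------
--**---
-*--*--
***-*--
*v-----
-------

1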